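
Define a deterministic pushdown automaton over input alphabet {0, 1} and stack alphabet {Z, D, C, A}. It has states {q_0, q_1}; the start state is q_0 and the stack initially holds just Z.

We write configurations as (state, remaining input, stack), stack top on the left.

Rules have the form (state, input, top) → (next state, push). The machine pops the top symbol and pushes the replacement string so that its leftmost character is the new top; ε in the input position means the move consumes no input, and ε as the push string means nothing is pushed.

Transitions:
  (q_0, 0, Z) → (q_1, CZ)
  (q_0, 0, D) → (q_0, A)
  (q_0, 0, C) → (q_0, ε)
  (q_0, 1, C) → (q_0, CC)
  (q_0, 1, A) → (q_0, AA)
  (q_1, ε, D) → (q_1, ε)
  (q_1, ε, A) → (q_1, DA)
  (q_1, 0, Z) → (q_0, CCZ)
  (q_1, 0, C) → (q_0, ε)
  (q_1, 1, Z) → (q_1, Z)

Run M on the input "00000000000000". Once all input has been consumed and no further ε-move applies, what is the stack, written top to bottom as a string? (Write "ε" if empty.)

(q_0, 00000000000000, Z)
  read 0, top Z: go to q_1, push CZ → (q_1, 0000000000000, CZ)
  read 0, top C: go to q_0, push ε → (q_0, 000000000000, Z)
  read 0, top Z: go to q_1, push CZ → (q_1, 00000000000, CZ)
  read 0, top C: go to q_0, push ε → (q_0, 0000000000, Z)
  read 0, top Z: go to q_1, push CZ → (q_1, 000000000, CZ)
  read 0, top C: go to q_0, push ε → (q_0, 00000000, Z)
  read 0, top Z: go to q_1, push CZ → (q_1, 0000000, CZ)
  read 0, top C: go to q_0, push ε → (q_0, 000000, Z)
  read 0, top Z: go to q_1, push CZ → (q_1, 00000, CZ)
  read 0, top C: go to q_0, push ε → (q_0, 0000, Z)
  read 0, top Z: go to q_1, push CZ → (q_1, 000, CZ)
  read 0, top C: go to q_0, push ε → (q_0, 00, Z)
  read 0, top Z: go to q_1, push CZ → (q_1, 0, CZ)
  read 0, top C: go to q_0, push ε → (q_0, ε, Z)
All input consumed in state q_0 with stack Z.

Z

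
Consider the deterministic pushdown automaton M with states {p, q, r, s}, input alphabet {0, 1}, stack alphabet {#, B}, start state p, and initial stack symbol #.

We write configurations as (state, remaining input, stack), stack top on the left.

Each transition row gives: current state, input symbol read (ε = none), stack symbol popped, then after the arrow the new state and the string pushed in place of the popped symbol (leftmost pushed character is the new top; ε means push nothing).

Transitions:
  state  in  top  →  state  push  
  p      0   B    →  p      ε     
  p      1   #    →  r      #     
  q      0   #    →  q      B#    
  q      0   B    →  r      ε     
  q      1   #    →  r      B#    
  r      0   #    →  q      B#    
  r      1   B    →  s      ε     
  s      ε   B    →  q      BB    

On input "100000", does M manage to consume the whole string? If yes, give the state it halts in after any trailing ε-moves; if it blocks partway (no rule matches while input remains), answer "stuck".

q

(p, 100000, #)
  read 1, top #: go to r, push # → (r, 00000, #)
  read 0, top #: go to q, push B# → (q, 0000, B#)
  read 0, top B: go to r, push ε → (r, 000, #)
  read 0, top #: go to q, push B# → (q, 00, B#)
  read 0, top B: go to r, push ε → (r, 0, #)
  read 0, top #: go to q, push B# → (q, ε, B#)
All input consumed; M is in state q.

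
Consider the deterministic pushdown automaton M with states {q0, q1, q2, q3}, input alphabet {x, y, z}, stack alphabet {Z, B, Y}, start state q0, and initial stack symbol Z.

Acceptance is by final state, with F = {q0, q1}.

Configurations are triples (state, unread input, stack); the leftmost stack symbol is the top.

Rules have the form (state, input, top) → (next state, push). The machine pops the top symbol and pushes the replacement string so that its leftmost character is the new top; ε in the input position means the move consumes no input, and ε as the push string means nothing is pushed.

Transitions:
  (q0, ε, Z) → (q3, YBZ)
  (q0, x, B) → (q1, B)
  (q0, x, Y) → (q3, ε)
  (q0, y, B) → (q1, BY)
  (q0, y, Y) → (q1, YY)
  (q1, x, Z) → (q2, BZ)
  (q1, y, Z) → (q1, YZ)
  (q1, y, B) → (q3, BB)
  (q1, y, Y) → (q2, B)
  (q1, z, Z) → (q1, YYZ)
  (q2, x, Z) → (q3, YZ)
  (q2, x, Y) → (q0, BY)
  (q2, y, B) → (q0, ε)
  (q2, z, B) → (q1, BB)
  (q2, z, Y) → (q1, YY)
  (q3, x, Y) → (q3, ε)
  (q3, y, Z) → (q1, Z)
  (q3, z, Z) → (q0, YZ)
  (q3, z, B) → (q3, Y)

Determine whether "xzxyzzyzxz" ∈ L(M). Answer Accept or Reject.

Reject

(q0, xzxyzzyzxz, Z)
  ε-move, top Z: go to q3, push YBZ → (q3, xzxyzzyzxz, YBZ)
  read x, top Y: go to q3, push ε → (q3, zxyzzyzxz, BZ)
  read z, top B: go to q3, push Y → (q3, xyzzyzxz, YZ)
  read x, top Y: go to q3, push ε → (q3, yzzyzxz, Z)
  read y, top Z: go to q1, push Z → (q1, zzyzxz, Z)
  read z, top Z: go to q1, push YYZ → (q1, zyzxz, YYZ)
No transition applies at (q1, zyzxz, YYZ); input not fully consumed.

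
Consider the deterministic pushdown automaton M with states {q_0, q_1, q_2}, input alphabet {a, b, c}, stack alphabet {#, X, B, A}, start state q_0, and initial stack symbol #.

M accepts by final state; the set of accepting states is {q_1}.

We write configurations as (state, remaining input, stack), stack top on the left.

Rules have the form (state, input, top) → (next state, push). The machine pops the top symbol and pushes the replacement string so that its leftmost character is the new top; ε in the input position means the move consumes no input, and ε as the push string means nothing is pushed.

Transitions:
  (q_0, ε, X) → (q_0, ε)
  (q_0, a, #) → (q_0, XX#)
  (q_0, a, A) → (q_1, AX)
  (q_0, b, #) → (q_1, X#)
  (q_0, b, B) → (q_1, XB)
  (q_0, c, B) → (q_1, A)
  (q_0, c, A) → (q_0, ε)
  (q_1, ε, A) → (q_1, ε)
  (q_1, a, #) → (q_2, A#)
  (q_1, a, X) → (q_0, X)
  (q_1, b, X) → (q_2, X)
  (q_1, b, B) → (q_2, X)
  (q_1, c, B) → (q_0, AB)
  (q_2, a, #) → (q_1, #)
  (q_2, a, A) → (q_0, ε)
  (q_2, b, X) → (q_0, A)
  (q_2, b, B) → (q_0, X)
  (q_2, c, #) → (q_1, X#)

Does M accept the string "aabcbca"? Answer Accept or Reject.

Reject

(q_0, aabcbca, #) ⊢ (q_0, abcbca, XX#) ⊢ (q_0, abcbca, X#) ⊢ (q_0, abcbca, #) ⊢ (q_0, bcbca, XX#) ⊢ (q_0, bcbca, X#) ⊢ (q_0, bcbca, #) ⊢ (q_1, cbca, X#)
No transition applies at (q_1, cbca, X#); input not fully consumed.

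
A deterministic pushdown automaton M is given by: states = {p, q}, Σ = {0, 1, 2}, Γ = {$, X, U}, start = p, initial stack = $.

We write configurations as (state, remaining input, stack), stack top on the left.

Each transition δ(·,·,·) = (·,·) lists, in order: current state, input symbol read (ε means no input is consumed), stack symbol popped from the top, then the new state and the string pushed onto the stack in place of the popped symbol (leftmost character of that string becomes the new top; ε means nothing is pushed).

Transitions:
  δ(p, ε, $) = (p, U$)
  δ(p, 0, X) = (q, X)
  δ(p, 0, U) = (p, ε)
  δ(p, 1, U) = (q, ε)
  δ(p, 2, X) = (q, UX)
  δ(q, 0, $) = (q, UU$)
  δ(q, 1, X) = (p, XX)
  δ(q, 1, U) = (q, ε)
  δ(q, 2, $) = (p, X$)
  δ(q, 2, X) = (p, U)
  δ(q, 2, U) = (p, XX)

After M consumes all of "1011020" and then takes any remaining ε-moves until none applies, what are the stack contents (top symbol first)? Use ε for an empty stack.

XXU$

(p, 1011020, $)
  ε-move, top $: go to p, push U$ → (p, 1011020, U$)
  read 1, top U: go to q, push ε → (q, 011020, $)
  read 0, top $: go to q, push UU$ → (q, 11020, UU$)
  read 1, top U: go to q, push ε → (q, 1020, U$)
  read 1, top U: go to q, push ε → (q, 020, $)
  read 0, top $: go to q, push UU$ → (q, 20, UU$)
  read 2, top U: go to p, push XX → (p, 0, XXU$)
  read 0, top X: go to q, push X → (q, ε, XXU$)
All input consumed in state q with stack XXU$.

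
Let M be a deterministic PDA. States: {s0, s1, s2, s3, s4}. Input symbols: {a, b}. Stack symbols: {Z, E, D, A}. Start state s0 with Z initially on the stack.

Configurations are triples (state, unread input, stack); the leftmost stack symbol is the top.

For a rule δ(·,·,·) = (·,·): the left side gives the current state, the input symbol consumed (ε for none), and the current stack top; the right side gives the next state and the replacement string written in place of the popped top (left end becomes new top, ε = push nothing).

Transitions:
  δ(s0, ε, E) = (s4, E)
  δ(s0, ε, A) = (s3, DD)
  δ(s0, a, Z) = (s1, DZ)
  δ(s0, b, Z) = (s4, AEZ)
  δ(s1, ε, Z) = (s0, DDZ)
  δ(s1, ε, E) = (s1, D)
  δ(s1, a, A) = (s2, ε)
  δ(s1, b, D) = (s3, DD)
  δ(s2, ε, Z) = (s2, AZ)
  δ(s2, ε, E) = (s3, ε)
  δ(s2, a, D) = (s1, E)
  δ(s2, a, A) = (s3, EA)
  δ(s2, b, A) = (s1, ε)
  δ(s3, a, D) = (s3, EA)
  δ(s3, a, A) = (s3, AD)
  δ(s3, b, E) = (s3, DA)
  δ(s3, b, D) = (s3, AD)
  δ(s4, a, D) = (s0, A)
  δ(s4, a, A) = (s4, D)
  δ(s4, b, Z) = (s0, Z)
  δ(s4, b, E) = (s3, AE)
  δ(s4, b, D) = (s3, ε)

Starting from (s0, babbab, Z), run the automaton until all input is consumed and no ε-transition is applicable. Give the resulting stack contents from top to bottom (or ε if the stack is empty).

(s0, babbab, Z)
  read b, top Z: go to s4, push AEZ → (s4, abbab, AEZ)
  read a, top A: go to s4, push D → (s4, bbab, DEZ)
  read b, top D: go to s3, push ε → (s3, bab, EZ)
  read b, top E: go to s3, push DA → (s3, ab, DAZ)
  read a, top D: go to s3, push EA → (s3, b, EAAZ)
  read b, top E: go to s3, push DA → (s3, ε, DAAAZ)
All input consumed in state s3 with stack DAAAZ.

DAAAZ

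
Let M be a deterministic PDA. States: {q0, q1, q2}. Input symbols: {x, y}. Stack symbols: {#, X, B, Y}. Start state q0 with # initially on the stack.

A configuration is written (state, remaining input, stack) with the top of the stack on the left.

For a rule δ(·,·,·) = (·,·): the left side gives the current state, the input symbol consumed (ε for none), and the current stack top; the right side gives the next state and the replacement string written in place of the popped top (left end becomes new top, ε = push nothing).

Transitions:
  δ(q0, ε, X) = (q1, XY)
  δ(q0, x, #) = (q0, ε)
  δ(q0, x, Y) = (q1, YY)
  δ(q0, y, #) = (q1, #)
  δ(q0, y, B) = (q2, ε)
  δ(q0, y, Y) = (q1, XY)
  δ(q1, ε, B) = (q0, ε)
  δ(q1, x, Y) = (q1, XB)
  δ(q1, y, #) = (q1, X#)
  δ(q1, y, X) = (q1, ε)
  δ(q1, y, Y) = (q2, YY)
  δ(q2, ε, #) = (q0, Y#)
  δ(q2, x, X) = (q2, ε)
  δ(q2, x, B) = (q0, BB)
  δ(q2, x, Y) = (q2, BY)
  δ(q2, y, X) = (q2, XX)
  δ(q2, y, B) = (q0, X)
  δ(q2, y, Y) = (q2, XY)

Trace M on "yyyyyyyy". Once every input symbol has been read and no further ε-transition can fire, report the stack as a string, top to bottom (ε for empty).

(q0, yyyyyyyy, #)
  read y, top #: go to q1, push # → (q1, yyyyyyy, #)
  read y, top #: go to q1, push X# → (q1, yyyyyy, X#)
  read y, top X: go to q1, push ε → (q1, yyyyy, #)
  read y, top #: go to q1, push X# → (q1, yyyy, X#)
  read y, top X: go to q1, push ε → (q1, yyy, #)
  read y, top #: go to q1, push X# → (q1, yy, X#)
  read y, top X: go to q1, push ε → (q1, y, #)
  read y, top #: go to q1, push X# → (q1, ε, X#)
All input consumed in state q1 with stack X#.

X#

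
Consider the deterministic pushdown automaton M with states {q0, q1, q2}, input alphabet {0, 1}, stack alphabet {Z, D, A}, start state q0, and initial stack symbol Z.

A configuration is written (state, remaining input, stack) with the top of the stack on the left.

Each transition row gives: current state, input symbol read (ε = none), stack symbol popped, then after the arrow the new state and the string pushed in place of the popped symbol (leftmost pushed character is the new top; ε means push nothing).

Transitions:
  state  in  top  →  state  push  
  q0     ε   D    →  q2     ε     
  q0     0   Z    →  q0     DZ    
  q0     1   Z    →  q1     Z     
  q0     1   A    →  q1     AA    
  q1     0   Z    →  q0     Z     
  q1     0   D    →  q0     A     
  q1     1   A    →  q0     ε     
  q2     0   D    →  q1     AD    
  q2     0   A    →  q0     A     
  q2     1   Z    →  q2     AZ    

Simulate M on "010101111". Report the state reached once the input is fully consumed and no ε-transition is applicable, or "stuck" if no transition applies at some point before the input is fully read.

(q0, 010101111, Z)
  read 0, top Z: go to q0, push DZ → (q0, 10101111, DZ)
  ε-move, top D: go to q2, push ε → (q2, 10101111, Z)
  read 1, top Z: go to q2, push AZ → (q2, 0101111, AZ)
  read 0, top A: go to q0, push A → (q0, 101111, AZ)
  read 1, top A: go to q1, push AA → (q1, 01111, AAZ)
No transition for (q1, 0, top A); M blocks with input 01111 remaining.

stuck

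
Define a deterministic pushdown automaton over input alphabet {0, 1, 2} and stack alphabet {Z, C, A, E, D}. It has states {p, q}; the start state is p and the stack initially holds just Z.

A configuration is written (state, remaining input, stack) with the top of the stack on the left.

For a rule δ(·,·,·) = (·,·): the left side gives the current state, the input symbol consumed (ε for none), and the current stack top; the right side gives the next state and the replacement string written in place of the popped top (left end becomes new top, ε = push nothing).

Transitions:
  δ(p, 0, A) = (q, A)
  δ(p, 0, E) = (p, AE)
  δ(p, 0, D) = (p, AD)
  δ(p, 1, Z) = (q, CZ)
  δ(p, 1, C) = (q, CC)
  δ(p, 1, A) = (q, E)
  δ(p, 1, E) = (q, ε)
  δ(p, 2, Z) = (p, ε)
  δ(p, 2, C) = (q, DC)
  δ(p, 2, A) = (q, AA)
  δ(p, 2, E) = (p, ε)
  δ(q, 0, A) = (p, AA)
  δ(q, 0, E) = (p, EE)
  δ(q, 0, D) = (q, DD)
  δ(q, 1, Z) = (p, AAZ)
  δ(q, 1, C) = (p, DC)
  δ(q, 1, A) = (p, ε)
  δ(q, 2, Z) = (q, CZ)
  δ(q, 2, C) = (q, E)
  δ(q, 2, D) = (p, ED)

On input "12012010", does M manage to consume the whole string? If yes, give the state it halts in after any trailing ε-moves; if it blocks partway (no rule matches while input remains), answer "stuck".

(p, 12012010, Z) ⊢ (q, 2012010, CZ) ⊢ (q, 012010, EZ) ⊢ (p, 12010, EEZ) ⊢ (q, 2010, EZ)
No transition for (q, 2, top E); M blocks with input 2010 remaining.

stuck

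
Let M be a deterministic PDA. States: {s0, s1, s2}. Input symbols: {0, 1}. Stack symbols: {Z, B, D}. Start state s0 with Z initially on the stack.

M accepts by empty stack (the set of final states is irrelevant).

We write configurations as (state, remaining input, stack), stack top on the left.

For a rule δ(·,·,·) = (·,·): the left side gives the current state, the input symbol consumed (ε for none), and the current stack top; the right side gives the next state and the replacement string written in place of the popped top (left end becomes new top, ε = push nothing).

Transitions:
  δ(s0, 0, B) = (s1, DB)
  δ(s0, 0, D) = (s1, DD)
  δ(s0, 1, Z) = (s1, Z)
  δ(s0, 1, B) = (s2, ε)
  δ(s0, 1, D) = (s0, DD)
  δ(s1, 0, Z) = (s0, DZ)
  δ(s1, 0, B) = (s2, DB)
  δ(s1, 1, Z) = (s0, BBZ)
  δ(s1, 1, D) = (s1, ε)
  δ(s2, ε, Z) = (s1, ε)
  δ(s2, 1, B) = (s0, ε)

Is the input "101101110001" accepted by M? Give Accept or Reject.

Reject

(s0, 101101110001, Z) ⊢ (s1, 01101110001, Z) ⊢ (s0, 1101110001, DZ) ⊢ (s0, 101110001, DDZ) ⊢ (s0, 01110001, DDDZ) ⊢ (s1, 1110001, DDDDZ) ⊢ (s1, 110001, DDDZ) ⊢ (s1, 10001, DDZ) ⊢ (s1, 0001, DZ)
No transition applies at (s1, 0001, DZ); input not fully consumed.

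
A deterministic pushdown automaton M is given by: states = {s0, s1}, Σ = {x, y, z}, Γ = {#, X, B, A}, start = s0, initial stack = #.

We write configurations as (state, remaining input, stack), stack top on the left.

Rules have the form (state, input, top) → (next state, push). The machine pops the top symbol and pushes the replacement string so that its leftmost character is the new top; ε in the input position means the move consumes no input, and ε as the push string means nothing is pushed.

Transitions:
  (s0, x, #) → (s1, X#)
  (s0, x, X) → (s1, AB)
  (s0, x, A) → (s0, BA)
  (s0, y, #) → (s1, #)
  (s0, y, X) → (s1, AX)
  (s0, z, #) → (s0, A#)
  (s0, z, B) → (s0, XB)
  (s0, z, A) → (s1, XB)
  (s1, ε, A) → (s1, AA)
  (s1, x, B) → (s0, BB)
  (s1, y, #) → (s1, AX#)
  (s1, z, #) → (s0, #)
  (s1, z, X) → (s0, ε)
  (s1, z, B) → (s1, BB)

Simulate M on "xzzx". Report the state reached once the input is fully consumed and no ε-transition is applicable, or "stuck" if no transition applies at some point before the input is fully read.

s0

(s0, xzzx, #) ⊢ (s1, zzx, X#) ⊢ (s0, zx, #) ⊢ (s0, x, A#) ⊢ (s0, ε, BA#)
All input consumed; M is in state s0.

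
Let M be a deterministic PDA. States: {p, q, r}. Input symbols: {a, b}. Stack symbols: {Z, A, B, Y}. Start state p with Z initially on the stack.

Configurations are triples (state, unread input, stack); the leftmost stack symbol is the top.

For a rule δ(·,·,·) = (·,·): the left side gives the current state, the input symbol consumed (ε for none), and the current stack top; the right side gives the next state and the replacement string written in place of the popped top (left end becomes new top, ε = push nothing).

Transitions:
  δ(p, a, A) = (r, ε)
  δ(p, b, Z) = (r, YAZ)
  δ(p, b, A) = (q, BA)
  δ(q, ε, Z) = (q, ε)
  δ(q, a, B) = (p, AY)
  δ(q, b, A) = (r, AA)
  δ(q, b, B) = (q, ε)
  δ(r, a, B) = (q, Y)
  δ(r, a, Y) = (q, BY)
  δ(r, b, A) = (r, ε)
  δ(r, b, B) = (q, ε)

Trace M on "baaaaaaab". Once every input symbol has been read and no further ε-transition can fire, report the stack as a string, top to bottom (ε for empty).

YYYAZ

(p, baaaaaaab, Z)
  read b, top Z: go to r, push YAZ → (r, aaaaaaab, YAZ)
  read a, top Y: go to q, push BY → (q, aaaaaab, BYAZ)
  read a, top B: go to p, push AY → (p, aaaaab, AYYAZ)
  read a, top A: go to r, push ε → (r, aaaab, YYAZ)
  read a, top Y: go to q, push BY → (q, aaab, BYYAZ)
  read a, top B: go to p, push AY → (p, aab, AYYYAZ)
  read a, top A: go to r, push ε → (r, ab, YYYAZ)
  read a, top Y: go to q, push BY → (q, b, BYYYAZ)
  read b, top B: go to q, push ε → (q, ε, YYYAZ)
All input consumed in state q with stack YYYAZ.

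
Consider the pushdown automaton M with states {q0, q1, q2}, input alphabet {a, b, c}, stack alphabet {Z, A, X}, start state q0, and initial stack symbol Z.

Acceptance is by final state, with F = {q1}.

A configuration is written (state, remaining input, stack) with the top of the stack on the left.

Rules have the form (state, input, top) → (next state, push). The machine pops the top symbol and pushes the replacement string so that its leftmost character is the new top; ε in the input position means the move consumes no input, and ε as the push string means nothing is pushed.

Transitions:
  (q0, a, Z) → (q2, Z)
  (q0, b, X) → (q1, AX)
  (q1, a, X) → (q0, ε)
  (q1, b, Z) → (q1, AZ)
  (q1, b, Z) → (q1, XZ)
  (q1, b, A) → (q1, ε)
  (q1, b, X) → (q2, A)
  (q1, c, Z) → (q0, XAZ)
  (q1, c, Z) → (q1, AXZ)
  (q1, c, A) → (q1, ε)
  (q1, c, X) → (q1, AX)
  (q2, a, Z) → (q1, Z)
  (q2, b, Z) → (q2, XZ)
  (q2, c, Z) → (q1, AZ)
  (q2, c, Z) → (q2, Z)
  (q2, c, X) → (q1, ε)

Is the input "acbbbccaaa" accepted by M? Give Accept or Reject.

One accepting computation: (q0, acbbbccaaa, Z) ⊢ (q2, cbbbccaaa, Z) ⊢ (q1, bbbccaaa, AZ) ⊢ (q1, bbccaaa, Z) ⊢ (q1, bccaaa, AZ) ⊢ (q1, ccaaa, Z) ⊢ (q1, caaa, AXZ) ⊢ (q1, aaa, XZ) ⊢ (q0, aa, Z) ⊢ (q2, a, Z) ⊢ (q1, ε, Z)
All input consumed and state q1 ∈ F.

Accept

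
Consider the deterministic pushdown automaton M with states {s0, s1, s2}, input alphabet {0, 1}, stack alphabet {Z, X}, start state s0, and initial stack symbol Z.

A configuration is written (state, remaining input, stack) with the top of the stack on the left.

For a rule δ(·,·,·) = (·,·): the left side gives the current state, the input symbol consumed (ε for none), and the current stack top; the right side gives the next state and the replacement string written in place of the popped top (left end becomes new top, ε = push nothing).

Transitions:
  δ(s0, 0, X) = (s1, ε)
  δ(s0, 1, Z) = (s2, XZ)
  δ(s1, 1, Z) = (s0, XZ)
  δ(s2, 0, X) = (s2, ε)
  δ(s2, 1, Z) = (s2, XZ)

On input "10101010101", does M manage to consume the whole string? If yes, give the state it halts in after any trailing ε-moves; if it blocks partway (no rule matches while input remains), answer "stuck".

(s0, 10101010101, Z)
  read 1, top Z: go to s2, push XZ → (s2, 0101010101, XZ)
  read 0, top X: go to s2, push ε → (s2, 101010101, Z)
  read 1, top Z: go to s2, push XZ → (s2, 01010101, XZ)
  read 0, top X: go to s2, push ε → (s2, 1010101, Z)
  read 1, top Z: go to s2, push XZ → (s2, 010101, XZ)
  read 0, top X: go to s2, push ε → (s2, 10101, Z)
  read 1, top Z: go to s2, push XZ → (s2, 0101, XZ)
  read 0, top X: go to s2, push ε → (s2, 101, Z)
  read 1, top Z: go to s2, push XZ → (s2, 01, XZ)
  read 0, top X: go to s2, push ε → (s2, 1, Z)
  read 1, top Z: go to s2, push XZ → (s2, ε, XZ)
All input consumed; M is in state s2.

s2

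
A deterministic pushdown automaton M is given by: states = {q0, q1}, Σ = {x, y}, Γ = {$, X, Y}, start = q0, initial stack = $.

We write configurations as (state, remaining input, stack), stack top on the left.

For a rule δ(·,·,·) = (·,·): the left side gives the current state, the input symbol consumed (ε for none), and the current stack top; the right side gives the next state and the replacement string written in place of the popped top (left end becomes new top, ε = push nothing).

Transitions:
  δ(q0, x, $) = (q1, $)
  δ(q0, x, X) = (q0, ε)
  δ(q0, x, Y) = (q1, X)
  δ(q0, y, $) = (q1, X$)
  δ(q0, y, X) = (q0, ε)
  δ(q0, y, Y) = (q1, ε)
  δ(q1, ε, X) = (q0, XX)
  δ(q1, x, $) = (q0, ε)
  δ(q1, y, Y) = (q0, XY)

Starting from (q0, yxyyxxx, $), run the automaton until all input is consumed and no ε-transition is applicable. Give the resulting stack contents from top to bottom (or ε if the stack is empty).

(q0, yxyyxxx, $) ⊢ (q1, xyyxxx, X$) ⊢ (q0, xyyxxx, XX$) ⊢ (q0, yyxxx, X$) ⊢ (q0, yxxx, $) ⊢ (q1, xxx, X$) ⊢ (q0, xxx, XX$) ⊢ (q0, xx, X$) ⊢ (q0, x, $) ⊢ (q1, ε, $)
All input consumed in state q1 with stack $.

$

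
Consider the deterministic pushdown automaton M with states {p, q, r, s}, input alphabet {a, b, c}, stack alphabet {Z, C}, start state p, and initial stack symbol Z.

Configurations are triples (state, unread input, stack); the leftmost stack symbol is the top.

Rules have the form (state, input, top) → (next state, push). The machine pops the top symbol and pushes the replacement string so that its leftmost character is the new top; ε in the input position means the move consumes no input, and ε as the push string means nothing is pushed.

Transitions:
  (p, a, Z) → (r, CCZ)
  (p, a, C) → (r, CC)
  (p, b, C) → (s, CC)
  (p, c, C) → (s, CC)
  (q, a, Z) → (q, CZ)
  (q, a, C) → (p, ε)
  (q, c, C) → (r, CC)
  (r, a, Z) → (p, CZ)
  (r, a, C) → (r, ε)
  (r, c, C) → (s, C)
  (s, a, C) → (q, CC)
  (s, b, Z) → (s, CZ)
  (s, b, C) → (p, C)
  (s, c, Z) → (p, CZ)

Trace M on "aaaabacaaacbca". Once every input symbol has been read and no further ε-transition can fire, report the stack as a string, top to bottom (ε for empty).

CCCZ

(p, aaaabacaaacbca, Z)
  read a, top Z: go to r, push CCZ → (r, aaabacaaacbca, CCZ)
  read a, top C: go to r, push ε → (r, aabacaaacbca, CZ)
  read a, top C: go to r, push ε → (r, abacaaacbca, Z)
  read a, top Z: go to p, push CZ → (p, bacaaacbca, CZ)
  read b, top C: go to s, push CC → (s, acaaacbca, CCZ)
  read a, top C: go to q, push CC → (q, caaacbca, CCCZ)
  read c, top C: go to r, push CC → (r, aaacbca, CCCCZ)
  read a, top C: go to r, push ε → (r, aacbca, CCCZ)
  read a, top C: go to r, push ε → (r, acbca, CCZ)
  read a, top C: go to r, push ε → (r, cbca, CZ)
  read c, top C: go to s, push C → (s, bca, CZ)
  read b, top C: go to p, push C → (p, ca, CZ)
  read c, top C: go to s, push CC → (s, a, CCZ)
  read a, top C: go to q, push CC → (q, ε, CCCZ)
All input consumed in state q with stack CCCZ.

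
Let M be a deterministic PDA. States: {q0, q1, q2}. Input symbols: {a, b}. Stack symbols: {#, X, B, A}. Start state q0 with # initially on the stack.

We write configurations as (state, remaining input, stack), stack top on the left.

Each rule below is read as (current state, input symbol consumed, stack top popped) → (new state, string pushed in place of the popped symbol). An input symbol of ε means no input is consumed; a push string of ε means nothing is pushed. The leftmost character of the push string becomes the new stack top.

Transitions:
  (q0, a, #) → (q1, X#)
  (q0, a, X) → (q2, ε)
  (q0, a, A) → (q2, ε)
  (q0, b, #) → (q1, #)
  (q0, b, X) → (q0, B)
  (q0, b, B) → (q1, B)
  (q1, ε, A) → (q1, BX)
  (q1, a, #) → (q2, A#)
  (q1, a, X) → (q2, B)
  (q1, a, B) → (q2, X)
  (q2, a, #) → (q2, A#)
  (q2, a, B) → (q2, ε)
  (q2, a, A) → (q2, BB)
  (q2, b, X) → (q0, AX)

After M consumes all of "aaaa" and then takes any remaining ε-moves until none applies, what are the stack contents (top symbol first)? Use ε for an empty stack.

A#

(q0, aaaa, #)
  read a, top #: go to q1, push X# → (q1, aaa, X#)
  read a, top X: go to q2, push B → (q2, aa, B#)
  read a, top B: go to q2, push ε → (q2, a, #)
  read a, top #: go to q2, push A# → (q2, ε, A#)
All input consumed in state q2 with stack A#.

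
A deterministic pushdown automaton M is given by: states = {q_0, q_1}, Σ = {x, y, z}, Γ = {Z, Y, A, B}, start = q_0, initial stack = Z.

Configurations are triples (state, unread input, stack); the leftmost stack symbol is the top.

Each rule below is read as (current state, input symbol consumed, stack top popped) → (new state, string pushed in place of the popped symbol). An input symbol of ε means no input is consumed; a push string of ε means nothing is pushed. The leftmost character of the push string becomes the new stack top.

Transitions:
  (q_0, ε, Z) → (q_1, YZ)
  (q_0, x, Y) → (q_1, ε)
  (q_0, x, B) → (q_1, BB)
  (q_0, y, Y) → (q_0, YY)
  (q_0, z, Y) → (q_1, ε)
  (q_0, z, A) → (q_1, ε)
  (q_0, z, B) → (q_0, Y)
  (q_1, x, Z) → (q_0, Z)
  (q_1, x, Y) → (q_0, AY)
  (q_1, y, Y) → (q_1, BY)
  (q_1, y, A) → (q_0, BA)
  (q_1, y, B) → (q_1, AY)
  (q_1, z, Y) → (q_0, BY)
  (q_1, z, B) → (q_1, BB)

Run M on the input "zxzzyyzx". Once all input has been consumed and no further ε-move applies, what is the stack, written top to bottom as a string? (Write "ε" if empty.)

(q_0, zxzzyyzx, Z) ⊢ (q_1, zxzzyyzx, YZ) ⊢ (q_0, xzzyyzx, BYZ) ⊢ (q_1, zzyyzx, BBYZ) ⊢ (q_1, zyyzx, BBBYZ) ⊢ (q_1, yyzx, BBBBYZ) ⊢ (q_1, yzx, AYBBBYZ) ⊢ (q_0, zx, BAYBBBYZ) ⊢ (q_0, x, YAYBBBYZ) ⊢ (q_1, ε, AYBBBYZ)
All input consumed in state q_1 with stack AYBBBYZ.

AYBBBYZ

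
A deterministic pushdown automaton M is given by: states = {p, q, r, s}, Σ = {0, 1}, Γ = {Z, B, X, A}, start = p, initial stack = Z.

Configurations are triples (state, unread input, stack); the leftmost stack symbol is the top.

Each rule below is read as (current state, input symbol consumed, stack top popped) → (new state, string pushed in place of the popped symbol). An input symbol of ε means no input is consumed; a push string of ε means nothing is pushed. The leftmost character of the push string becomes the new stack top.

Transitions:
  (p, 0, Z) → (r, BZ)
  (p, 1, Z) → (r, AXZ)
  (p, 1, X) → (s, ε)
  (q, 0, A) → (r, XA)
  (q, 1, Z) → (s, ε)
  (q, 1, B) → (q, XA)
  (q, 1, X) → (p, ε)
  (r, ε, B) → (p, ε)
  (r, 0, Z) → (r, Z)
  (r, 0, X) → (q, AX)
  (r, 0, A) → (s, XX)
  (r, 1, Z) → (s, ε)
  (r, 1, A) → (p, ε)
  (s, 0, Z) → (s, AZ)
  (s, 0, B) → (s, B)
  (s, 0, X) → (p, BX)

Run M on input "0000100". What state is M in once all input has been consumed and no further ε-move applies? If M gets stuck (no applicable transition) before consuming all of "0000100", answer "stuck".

p

(p, 0000100, Z) ⊢ (r, 000100, BZ) ⊢ (p, 000100, Z) ⊢ (r, 00100, BZ) ⊢ (p, 00100, Z) ⊢ (r, 0100, BZ) ⊢ (p, 0100, Z) ⊢ (r, 100, BZ) ⊢ (p, 100, Z) ⊢ (r, 00, AXZ) ⊢ (s, 0, XXXZ) ⊢ (p, ε, BXXXZ)
All input consumed; M is in state p.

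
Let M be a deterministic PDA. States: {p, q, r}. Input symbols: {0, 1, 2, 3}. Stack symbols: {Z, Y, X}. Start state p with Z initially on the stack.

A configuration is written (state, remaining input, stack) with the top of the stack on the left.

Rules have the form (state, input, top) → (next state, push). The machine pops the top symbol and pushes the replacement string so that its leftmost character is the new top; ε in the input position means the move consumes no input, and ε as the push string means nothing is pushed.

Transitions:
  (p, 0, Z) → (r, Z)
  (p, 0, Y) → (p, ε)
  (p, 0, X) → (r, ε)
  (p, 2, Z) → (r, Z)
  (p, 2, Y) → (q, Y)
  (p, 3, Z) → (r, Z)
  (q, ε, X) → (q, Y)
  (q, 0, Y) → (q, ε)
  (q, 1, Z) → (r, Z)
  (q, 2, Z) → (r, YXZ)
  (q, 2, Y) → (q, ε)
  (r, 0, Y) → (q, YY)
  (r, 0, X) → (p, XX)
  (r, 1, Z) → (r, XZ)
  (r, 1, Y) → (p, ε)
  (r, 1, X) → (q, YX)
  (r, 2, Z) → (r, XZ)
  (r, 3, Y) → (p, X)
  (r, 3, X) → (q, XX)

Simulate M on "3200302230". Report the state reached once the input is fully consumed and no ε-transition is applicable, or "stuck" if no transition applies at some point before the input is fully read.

r

(p, 3200302230, Z)
  read 3, top Z: go to r, push Z → (r, 200302230, Z)
  read 2, top Z: go to r, push XZ → (r, 00302230, XZ)
  read 0, top X: go to p, push XX → (p, 0302230, XXZ)
  read 0, top X: go to r, push ε → (r, 302230, XZ)
  read 3, top X: go to q, push XX → (q, 02230, XXZ)
  ε-move, top X: go to q, push Y → (q, 02230, YXZ)
  read 0, top Y: go to q, push ε → (q, 2230, XZ)
  ε-move, top X: go to q, push Y → (q, 2230, YZ)
  read 2, top Y: go to q, push ε → (q, 230, Z)
  read 2, top Z: go to r, push YXZ → (r, 30, YXZ)
  read 3, top Y: go to p, push X → (p, 0, XXZ)
  read 0, top X: go to r, push ε → (r, ε, XZ)
All input consumed; M is in state r.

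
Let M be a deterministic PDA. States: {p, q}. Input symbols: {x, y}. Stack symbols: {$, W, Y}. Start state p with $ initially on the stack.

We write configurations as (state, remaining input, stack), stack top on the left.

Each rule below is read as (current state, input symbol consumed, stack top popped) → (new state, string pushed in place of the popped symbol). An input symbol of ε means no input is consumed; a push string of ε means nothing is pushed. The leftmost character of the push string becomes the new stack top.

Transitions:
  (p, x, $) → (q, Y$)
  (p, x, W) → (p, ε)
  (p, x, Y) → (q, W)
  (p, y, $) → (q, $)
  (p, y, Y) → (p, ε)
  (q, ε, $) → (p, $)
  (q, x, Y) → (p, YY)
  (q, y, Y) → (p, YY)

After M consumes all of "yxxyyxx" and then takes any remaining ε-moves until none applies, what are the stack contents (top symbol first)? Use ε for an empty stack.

YY$

(p, yxxyyxx, $) ⊢ (q, xxyyxx, $) ⊢ (p, xxyyxx, $) ⊢ (q, xyyxx, Y$) ⊢ (p, yyxx, YY$) ⊢ (p, yxx, Y$) ⊢ (p, xx, $) ⊢ (q, x, Y$) ⊢ (p, ε, YY$)
All input consumed in state p with stack YY$.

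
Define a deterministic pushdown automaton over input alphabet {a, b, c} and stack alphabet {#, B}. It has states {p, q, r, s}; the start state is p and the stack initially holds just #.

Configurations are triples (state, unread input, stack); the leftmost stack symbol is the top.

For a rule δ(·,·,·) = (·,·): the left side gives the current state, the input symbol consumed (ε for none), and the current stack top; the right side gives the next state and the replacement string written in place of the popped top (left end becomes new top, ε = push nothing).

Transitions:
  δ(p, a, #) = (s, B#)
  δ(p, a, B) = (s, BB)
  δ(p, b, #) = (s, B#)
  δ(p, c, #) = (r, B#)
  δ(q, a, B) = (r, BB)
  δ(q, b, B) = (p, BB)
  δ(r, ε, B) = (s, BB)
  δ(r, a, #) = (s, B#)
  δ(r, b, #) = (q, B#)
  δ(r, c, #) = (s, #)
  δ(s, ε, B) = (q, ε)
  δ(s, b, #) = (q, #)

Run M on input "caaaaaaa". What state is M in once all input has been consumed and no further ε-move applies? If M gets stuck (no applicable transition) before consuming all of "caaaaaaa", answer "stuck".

q

(p, caaaaaaa, #)
  read c, top #: go to r, push B# → (r, aaaaaaa, B#)
  ε-move, top B: go to s, push BB → (s, aaaaaaa, BB#)
  ε-move, top B: go to q, push ε → (q, aaaaaaa, B#)
  read a, top B: go to r, push BB → (r, aaaaaa, BB#)
  ε-move, top B: go to s, push BB → (s, aaaaaa, BBB#)
  ε-move, top B: go to q, push ε → (q, aaaaaa, BB#)
  read a, top B: go to r, push BB → (r, aaaaa, BBB#)
  ε-move, top B: go to s, push BB → (s, aaaaa, BBBB#)
  ε-move, top B: go to q, push ε → (q, aaaaa, BBB#)
  read a, top B: go to r, push BB → (r, aaaa, BBBB#)
  ε-move, top B: go to s, push BB → (s, aaaa, BBBBB#)
  ε-move, top B: go to q, push ε → (q, aaaa, BBBB#)
  read a, top B: go to r, push BB → (r, aaa, BBBBB#)
  ε-move, top B: go to s, push BB → (s, aaa, BBBBBB#)
  ε-move, top B: go to q, push ε → (q, aaa, BBBBB#)
  read a, top B: go to r, push BB → (r, aa, BBBBBB#)
  ε-move, top B: go to s, push BB → (s, aa, BBBBBBB#)
  ε-move, top B: go to q, push ε → (q, aa, BBBBBB#)
  read a, top B: go to r, push BB → (r, a, BBBBBBB#)
  ε-move, top B: go to s, push BB → (s, a, BBBBBBBB#)
  ε-move, top B: go to q, push ε → (q, a, BBBBBBB#)
  read a, top B: go to r, push BB → (r, ε, BBBBBBBB#)
  ε-move, top B: go to s, push BB → (s, ε, BBBBBBBBB#)
  ε-move, top B: go to q, push ε → (q, ε, BBBBBBBB#)
All input consumed; M is in state q.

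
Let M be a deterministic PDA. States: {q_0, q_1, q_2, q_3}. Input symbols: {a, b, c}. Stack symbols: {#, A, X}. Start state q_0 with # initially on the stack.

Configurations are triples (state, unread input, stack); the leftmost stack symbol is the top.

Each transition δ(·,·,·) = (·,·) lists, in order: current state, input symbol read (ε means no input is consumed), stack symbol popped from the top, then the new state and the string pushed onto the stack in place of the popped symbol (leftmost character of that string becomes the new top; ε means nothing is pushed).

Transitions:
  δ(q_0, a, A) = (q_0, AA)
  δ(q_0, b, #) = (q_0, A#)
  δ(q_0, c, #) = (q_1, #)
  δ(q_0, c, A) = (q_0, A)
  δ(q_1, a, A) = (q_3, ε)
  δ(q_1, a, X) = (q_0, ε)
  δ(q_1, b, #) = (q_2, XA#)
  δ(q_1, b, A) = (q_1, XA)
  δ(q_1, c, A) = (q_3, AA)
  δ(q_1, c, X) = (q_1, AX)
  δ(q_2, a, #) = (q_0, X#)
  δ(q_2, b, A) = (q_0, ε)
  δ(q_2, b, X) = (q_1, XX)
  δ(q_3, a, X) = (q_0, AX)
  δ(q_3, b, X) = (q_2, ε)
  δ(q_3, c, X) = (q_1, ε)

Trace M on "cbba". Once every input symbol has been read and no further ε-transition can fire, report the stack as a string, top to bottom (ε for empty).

XA#

(q_0, cbba, #) ⊢ (q_1, bba, #) ⊢ (q_2, ba, XA#) ⊢ (q_1, a, XXA#) ⊢ (q_0, ε, XA#)
All input consumed in state q_0 with stack XA#.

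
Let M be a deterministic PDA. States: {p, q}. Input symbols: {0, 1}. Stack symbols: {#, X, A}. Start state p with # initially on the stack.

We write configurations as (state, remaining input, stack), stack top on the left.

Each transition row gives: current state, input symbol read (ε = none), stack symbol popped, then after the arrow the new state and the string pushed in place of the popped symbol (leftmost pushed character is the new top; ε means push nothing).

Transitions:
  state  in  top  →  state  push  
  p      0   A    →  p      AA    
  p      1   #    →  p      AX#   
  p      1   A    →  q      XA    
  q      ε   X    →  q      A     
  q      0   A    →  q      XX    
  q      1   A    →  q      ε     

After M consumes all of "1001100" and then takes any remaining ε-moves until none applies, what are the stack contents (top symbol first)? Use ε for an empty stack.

AXXAAX#

(p, 1001100, #)
  read 1, top #: go to p, push AX# → (p, 001100, AX#)
  read 0, top A: go to p, push AA → (p, 01100, AAX#)
  read 0, top A: go to p, push AA → (p, 1100, AAAX#)
  read 1, top A: go to q, push XA → (q, 100, XAAAX#)
  ε-move, top X: go to q, push A → (q, 100, AAAAX#)
  read 1, top A: go to q, push ε → (q, 00, AAAX#)
  read 0, top A: go to q, push XX → (q, 0, XXAAX#)
  ε-move, top X: go to q, push A → (q, 0, AXAAX#)
  read 0, top A: go to q, push XX → (q, ε, XXXAAX#)
  ε-move, top X: go to q, push A → (q, ε, AXXAAX#)
All input consumed in state q with stack AXXAAX#.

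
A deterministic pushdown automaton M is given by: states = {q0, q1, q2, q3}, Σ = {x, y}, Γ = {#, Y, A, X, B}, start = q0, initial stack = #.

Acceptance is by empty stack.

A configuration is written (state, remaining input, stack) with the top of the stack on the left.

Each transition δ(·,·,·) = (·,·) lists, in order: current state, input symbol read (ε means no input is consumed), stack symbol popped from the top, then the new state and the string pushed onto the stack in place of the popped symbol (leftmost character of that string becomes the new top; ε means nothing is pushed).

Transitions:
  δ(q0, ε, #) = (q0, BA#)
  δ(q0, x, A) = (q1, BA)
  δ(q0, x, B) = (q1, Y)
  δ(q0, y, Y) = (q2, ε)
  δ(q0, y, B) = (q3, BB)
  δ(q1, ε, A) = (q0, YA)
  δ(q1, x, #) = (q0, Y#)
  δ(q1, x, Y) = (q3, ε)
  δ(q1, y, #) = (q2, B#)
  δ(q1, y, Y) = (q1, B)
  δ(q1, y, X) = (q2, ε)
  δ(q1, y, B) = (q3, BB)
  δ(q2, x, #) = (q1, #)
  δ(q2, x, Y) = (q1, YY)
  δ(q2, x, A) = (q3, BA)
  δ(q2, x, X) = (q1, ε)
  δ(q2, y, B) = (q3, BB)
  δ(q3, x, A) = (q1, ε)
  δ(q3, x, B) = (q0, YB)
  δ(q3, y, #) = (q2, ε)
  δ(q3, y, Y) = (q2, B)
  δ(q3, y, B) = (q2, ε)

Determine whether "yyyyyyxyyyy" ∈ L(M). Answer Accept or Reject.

Reject

(q0, yyyyyyxyyyy, #) ⊢ (q0, yyyyyyxyyyy, BA#) ⊢ (q3, yyyyyxyyyy, BBA#) ⊢ (q2, yyyyxyyyy, BA#) ⊢ (q3, yyyxyyyy, BBA#) ⊢ (q2, yyxyyyy, BA#) ⊢ (q3, yxyyyy, BBA#) ⊢ (q2, xyyyy, BA#)
No transition applies at (q2, xyyyy, BA#); input not fully consumed.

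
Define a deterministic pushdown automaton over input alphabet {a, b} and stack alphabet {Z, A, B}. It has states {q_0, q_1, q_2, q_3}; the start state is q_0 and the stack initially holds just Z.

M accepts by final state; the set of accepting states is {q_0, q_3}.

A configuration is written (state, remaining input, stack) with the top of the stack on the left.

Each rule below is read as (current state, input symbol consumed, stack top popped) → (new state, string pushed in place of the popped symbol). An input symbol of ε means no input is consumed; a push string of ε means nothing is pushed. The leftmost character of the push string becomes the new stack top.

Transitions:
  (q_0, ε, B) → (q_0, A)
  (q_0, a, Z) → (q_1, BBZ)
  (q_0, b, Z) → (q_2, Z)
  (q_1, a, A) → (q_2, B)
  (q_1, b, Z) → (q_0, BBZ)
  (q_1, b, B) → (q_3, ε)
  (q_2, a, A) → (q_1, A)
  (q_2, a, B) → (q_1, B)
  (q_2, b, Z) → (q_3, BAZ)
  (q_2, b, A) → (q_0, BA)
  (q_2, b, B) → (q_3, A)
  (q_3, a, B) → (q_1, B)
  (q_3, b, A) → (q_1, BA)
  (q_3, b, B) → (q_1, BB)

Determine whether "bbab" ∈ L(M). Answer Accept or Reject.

Accept

(q_0, bbab, Z)
  read b, top Z: go to q_2, push Z → (q_2, bab, Z)
  read b, top Z: go to q_3, push BAZ → (q_3, ab, BAZ)
  read a, top B: go to q_1, push B → (q_1, b, BAZ)
  read b, top B: go to q_3, push ε → (q_3, ε, AZ)
All input consumed; state q_3 ∈ F.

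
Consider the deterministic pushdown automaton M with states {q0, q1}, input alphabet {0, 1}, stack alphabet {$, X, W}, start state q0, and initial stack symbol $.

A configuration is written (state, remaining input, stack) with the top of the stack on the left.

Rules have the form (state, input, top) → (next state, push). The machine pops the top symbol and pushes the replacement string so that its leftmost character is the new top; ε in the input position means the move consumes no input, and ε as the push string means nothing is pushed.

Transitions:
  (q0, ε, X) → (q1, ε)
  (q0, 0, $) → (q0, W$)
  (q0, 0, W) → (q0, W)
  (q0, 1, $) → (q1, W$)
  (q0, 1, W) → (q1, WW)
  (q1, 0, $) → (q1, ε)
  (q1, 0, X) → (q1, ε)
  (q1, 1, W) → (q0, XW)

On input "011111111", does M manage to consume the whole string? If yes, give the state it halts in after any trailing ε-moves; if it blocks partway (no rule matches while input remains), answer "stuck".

(q0, 011111111, $) ⊢ (q0, 11111111, W$) ⊢ (q1, 1111111, WW$) ⊢ (q0, 111111, XWW$) ⊢ (q1, 111111, WW$) ⊢ (q0, 11111, XWW$) ⊢ (q1, 11111, WW$) ⊢ (q0, 1111, XWW$) ⊢ (q1, 1111, WW$) ⊢ (q0, 111, XWW$) ⊢ (q1, 111, WW$) ⊢ (q0, 11, XWW$) ⊢ (q1, 11, WW$) ⊢ (q0, 1, XWW$) ⊢ (q1, 1, WW$) ⊢ (q0, ε, XWW$) ⊢ (q1, ε, WW$)
All input consumed; M is in state q1.

q1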